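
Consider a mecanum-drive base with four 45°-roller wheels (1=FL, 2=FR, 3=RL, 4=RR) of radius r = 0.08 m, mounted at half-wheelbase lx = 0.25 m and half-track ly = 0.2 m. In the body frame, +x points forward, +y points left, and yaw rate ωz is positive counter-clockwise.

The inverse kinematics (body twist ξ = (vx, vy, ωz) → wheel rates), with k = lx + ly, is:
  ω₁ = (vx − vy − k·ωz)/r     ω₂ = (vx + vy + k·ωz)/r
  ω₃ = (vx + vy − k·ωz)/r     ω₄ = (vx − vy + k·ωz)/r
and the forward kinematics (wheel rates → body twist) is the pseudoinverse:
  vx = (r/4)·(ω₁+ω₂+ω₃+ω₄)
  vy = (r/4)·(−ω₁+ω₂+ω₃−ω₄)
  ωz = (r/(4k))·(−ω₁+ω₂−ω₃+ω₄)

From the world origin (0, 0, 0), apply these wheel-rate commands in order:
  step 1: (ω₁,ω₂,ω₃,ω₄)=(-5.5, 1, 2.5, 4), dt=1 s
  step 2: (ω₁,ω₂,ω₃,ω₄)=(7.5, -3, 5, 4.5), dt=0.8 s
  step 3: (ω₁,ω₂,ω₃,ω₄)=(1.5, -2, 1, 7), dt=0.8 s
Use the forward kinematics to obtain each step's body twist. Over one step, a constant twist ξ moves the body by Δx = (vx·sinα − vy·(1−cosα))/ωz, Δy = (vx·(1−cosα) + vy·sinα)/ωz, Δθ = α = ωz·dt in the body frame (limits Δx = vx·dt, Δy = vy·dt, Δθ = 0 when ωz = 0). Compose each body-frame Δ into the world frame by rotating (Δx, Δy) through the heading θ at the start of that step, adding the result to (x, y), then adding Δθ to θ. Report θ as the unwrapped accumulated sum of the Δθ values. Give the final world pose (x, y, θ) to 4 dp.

step 1: ξ=(vx,vy,ωz)=(0.0400, 0.1000, 0.3556), dt=1.0 → body Δ=(0.0216, 0.1049, 0.3556) → world pose (0.0216, 0.1049, 0.3556)
step 2: ξ=(vx,vy,ωz)=(0.2800, -0.2000, -0.4889), dt=0.8 → body Δ=(0.1874, -0.1992, -0.3911) → world pose (0.2666, -0.0165, -0.0356)
step 3: ξ=(vx,vy,ωz)=(0.1500, -0.1900, 0.1111), dt=0.8 → body Δ=(0.1266, -0.1465, 0.0889) → world pose (0.3879, -0.1674, 0.0533)

(0.3879, -0.1674, 0.0533)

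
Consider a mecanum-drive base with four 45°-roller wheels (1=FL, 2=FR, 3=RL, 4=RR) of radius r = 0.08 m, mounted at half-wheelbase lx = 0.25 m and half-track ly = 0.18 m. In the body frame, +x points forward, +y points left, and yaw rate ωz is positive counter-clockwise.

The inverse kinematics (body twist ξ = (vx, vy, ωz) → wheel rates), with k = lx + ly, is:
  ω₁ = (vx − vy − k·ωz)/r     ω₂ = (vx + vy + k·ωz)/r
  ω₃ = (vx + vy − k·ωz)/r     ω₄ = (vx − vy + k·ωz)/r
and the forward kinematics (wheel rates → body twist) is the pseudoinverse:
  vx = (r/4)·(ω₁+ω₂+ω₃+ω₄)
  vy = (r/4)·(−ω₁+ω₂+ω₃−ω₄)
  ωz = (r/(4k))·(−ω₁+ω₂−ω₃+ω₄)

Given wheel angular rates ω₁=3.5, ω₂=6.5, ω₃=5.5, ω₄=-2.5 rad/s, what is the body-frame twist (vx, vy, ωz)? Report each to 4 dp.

k = lx + ly = 0.25 + 0.18 = 0.4300
ω₁+ω₂+ω₃+ω₄ = 13.0000  →  vx = (0.08/4)·13.0000 = 0.2600
−ω₁+ω₂+ω₃−ω₄ = 11.0000  →  vy = (0.08/4)·11.0000 = 0.2200
−ω₁+ω₂−ω₃+ω₄ = -5.0000  →  ωz = (0.08/1.7200)·-5.0000 = -0.2326

(0.2600, 0.2200, -0.2326)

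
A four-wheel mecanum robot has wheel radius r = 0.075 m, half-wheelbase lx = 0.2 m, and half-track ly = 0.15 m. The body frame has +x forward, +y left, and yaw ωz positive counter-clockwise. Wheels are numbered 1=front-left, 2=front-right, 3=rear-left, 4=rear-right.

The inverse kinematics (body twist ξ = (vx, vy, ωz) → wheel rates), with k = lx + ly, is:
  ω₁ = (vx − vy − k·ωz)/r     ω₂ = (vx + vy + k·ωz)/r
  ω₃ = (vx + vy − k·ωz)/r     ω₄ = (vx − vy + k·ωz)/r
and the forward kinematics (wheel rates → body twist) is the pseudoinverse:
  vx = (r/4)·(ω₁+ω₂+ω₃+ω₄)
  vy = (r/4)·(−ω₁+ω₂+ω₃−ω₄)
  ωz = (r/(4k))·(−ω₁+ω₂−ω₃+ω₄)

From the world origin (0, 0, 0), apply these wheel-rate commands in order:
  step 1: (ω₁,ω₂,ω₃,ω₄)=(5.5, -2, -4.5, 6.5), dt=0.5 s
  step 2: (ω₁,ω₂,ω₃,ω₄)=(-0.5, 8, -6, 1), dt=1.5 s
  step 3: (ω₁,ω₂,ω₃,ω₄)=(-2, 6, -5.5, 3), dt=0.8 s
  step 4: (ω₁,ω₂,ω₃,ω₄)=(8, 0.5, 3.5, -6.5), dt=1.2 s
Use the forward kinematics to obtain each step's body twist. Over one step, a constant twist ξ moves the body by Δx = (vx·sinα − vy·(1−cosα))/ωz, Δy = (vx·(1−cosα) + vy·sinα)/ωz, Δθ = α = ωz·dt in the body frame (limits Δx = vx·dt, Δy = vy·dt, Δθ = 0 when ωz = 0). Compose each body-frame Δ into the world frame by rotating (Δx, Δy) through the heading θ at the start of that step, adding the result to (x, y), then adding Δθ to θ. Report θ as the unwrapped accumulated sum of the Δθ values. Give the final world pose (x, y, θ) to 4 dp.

(0.0450, 0.0466, 0.9214)

step 1: ξ=(vx,vy,ωz)=(0.1031, -0.3469, 0.1875), dt=0.5 → body Δ=(0.0596, -0.1708, 0.0938) → world pose (0.0596, -0.1708, 0.0938)
step 2: ξ=(vx,vy,ωz)=(0.0469, 0.0281, 0.8304), dt=1.5 → body Δ=(0.0304, 0.0705, 1.2455) → world pose (0.0833, -0.0977, 1.3393)
step 3: ξ=(vx,vy,ωz)=(0.0281, -0.0094, 0.8839), dt=0.8 → body Δ=(0.0232, 0.0007, 0.7071) → world pose (0.0879, -0.0750, 2.0464)
step 4: ξ=(vx,vy,ωz)=(0.1031, 0.0469, -0.9375), dt=1.2 → body Δ=(0.1277, -0.0175, -1.1250) → world pose (0.0450, 0.0466, 0.9214)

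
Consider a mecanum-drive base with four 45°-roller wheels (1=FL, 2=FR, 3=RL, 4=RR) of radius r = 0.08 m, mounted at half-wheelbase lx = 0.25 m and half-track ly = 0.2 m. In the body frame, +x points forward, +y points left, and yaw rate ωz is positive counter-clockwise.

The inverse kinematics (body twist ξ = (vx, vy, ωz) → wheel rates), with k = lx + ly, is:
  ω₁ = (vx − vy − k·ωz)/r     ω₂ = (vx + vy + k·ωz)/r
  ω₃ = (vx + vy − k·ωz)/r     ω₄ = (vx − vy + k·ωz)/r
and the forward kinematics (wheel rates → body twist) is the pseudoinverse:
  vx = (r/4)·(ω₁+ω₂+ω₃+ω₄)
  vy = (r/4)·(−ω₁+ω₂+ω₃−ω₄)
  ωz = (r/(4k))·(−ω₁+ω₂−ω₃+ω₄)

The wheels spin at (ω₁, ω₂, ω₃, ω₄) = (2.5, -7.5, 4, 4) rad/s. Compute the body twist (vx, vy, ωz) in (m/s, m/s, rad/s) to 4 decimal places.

(0.0600, -0.2000, -0.4444)

k = lx + ly = 0.25 + 0.2 = 0.4500
ω₁+ω₂+ω₃+ω₄ = 3.0000  →  vx = (0.08/4)·3.0000 = 0.0600
−ω₁+ω₂+ω₃−ω₄ = -10.0000  →  vy = (0.08/4)·-10.0000 = -0.2000
−ω₁+ω₂−ω₃+ω₄ = -10.0000  →  ωz = (0.08/1.8000)·-10.0000 = -0.4444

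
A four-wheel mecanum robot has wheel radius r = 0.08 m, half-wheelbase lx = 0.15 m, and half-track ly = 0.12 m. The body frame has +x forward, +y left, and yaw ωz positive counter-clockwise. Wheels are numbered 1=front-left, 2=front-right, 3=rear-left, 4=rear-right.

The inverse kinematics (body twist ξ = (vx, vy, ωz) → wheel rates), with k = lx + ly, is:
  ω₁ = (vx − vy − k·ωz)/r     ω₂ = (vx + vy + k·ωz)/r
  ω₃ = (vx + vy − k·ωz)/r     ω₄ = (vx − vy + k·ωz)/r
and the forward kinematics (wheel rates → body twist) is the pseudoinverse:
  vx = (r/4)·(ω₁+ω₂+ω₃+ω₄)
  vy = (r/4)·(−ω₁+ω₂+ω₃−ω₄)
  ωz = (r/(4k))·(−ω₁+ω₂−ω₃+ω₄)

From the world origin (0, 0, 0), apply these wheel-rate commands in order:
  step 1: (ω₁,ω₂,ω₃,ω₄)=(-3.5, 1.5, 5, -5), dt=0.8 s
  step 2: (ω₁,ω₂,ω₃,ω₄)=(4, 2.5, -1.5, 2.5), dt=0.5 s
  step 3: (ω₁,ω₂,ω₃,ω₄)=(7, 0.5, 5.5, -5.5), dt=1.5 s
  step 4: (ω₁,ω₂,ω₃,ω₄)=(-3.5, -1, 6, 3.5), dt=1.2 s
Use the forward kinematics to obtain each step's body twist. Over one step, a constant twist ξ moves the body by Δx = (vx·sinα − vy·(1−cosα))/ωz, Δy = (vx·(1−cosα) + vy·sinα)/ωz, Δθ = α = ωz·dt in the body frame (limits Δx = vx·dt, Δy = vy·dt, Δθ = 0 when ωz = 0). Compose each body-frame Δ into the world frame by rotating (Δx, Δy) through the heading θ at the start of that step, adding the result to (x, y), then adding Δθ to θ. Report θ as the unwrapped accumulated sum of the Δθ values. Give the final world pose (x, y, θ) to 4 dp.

step 1: ξ=(vx,vy,ωz)=(-0.0400, 0.3000, -0.3704), dt=0.8 → body Δ=(0.0038, 0.2412, -0.2963) → world pose (0.0038, 0.2412, -0.2963)
step 2: ξ=(vx,vy,ωz)=(0.1500, -0.1100, 0.1852), dt=0.5 → body Δ=(0.0774, -0.0515, 0.0926) → world pose (0.0628, 0.1694, -0.2037)
step 3: ξ=(vx,vy,ωz)=(0.1500, 0.0900, -1.2963), dt=1.5 → body Δ=(0.2025, -0.0933, -1.9444) → world pose (0.2422, 0.0370, -2.1481)
step 4: ξ=(vx,vy,ωz)=(0.1000, 0.1000, 0.0000), dt=1.2 → body Δ=(0.1200, 0.1200, 0.0000) → world pose (0.2773, -0.1290, -2.1481)

(0.2773, -0.1290, -2.1481)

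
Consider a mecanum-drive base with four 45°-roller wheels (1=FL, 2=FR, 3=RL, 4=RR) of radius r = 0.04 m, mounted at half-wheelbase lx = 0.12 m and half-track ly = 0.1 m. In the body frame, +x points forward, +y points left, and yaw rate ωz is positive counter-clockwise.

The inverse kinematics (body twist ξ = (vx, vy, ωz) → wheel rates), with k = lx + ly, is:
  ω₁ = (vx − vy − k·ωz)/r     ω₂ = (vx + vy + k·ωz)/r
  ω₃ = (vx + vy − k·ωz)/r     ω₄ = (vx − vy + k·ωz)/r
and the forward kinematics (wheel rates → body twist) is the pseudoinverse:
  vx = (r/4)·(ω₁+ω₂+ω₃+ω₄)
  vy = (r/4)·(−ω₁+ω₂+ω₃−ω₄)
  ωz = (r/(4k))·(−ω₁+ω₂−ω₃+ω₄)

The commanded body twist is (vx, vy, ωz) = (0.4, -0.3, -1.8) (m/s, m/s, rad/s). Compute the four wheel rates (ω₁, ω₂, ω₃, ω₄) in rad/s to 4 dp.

(27.4000, -7.4000, 12.4000, 7.6000)

k = lx + ly = 0.12 + 0.1 = 0.2200;  k·ωz = 0.2200·-1.8 = -0.3960
ω₁ (FL) = (vx − vy − k·ωz)/r = 1.0960/0.04 = 27.4000
ω₂ (FR) = (vx + vy + k·ωz)/r = -0.2960/0.04 = -7.4000
ω₃ (RL) = (vx + vy − k·ωz)/r = 0.4960/0.04 = 12.4000
ω₄ (RR) = (vx − vy + k·ωz)/r = 0.3040/0.04 = 7.6000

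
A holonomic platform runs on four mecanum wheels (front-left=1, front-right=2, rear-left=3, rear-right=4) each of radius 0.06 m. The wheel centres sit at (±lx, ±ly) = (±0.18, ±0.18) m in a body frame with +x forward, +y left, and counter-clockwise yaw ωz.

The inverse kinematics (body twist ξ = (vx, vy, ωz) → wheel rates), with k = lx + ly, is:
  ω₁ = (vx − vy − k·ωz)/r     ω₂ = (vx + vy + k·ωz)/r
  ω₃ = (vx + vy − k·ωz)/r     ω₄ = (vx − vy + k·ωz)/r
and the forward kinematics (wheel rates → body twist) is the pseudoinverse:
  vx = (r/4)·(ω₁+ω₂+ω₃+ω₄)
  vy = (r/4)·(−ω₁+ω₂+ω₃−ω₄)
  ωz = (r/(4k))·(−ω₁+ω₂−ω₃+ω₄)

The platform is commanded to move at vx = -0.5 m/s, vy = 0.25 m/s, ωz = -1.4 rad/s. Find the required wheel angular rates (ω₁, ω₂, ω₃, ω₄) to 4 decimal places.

k = lx + ly = 0.18 + 0.18 = 0.3600;  k·ωz = 0.3600·-1.4 = -0.5040
ω₁ (FL) = (vx − vy − k·ωz)/r = -0.2460/0.06 = -4.1000
ω₂ (FR) = (vx + vy + k·ωz)/r = -0.7540/0.06 = -12.5667
ω₃ (RL) = (vx + vy − k·ωz)/r = 0.2540/0.06 = 4.2333
ω₄ (RR) = (vx − vy + k·ωz)/r = -1.2540/0.06 = -20.9000

(-4.1000, -12.5667, 4.2333, -20.9000)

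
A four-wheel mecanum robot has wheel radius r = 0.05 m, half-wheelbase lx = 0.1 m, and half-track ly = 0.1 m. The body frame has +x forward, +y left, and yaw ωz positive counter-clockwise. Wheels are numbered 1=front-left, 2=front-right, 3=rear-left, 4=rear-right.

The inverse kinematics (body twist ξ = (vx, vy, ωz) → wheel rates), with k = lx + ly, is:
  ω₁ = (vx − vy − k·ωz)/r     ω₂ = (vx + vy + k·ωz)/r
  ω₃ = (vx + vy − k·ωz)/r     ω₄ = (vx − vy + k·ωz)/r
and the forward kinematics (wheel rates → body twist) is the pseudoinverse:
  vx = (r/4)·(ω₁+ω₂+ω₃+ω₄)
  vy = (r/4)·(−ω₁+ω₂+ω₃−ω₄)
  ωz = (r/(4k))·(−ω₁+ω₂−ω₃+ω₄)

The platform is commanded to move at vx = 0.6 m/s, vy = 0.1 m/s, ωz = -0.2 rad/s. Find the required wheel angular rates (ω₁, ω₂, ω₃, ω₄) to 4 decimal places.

(10.8000, 13.2000, 14.8000, 9.2000)

k = lx + ly = 0.1 + 0.1 = 0.2000;  k·ωz = 0.2000·-0.2 = -0.0400
ω₁ (FL) = (vx − vy − k·ωz)/r = 0.5400/0.05 = 10.8000
ω₂ (FR) = (vx + vy + k·ωz)/r = 0.6600/0.05 = 13.2000
ω₃ (RL) = (vx + vy − k·ωz)/r = 0.7400/0.05 = 14.8000
ω₄ (RR) = (vx − vy + k·ωz)/r = 0.4600/0.05 = 9.2000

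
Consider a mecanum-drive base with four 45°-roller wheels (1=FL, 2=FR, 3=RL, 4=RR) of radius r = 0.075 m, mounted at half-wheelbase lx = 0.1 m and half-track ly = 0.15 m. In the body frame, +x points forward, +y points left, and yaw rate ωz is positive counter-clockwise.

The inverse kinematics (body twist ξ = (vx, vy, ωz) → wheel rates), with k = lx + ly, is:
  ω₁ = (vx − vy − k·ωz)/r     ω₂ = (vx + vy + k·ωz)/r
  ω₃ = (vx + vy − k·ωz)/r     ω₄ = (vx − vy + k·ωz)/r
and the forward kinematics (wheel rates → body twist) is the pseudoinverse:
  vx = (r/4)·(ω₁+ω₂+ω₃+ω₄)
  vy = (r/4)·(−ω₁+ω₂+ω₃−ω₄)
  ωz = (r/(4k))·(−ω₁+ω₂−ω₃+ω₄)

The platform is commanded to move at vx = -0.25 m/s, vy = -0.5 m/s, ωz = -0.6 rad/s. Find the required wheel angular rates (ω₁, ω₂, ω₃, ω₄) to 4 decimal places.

k = lx + ly = 0.1 + 0.15 = 0.2500;  k·ωz = 0.2500·-0.6 = -0.1500
ω₁ (FL) = (vx − vy − k·ωz)/r = 0.4000/0.075 = 5.3333
ω₂ (FR) = (vx + vy + k·ωz)/r = -0.9000/0.075 = -12.0000
ω₃ (RL) = (vx + vy − k·ωz)/r = -0.6000/0.075 = -8.0000
ω₄ (RR) = (vx − vy + k·ωz)/r = 0.1000/0.075 = 1.3333

(5.3333, -12.0000, -8.0000, 1.3333)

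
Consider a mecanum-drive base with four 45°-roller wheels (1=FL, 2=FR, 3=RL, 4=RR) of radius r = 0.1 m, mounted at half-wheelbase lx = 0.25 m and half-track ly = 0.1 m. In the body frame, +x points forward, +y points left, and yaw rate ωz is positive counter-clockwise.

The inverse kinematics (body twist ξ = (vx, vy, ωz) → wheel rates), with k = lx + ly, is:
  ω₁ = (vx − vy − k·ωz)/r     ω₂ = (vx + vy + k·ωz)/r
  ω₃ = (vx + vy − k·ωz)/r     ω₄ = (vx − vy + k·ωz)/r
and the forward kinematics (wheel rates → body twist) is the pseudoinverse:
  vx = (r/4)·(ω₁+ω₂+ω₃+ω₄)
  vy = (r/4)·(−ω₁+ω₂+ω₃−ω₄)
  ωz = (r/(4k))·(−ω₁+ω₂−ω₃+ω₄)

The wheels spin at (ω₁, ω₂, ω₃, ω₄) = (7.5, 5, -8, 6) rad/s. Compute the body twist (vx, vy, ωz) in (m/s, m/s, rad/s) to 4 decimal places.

k = lx + ly = 0.25 + 0.1 = 0.3500
ω₁+ω₂+ω₃+ω₄ = 10.5000  →  vx = (0.1/4)·10.5000 = 0.2625
−ω₁+ω₂+ω₃−ω₄ = -16.5000  →  vy = (0.1/4)·-16.5000 = -0.4125
−ω₁+ω₂−ω₃+ω₄ = 11.5000  →  ωz = (0.1/1.4000)·11.5000 = 0.8214

(0.2625, -0.4125, 0.8214)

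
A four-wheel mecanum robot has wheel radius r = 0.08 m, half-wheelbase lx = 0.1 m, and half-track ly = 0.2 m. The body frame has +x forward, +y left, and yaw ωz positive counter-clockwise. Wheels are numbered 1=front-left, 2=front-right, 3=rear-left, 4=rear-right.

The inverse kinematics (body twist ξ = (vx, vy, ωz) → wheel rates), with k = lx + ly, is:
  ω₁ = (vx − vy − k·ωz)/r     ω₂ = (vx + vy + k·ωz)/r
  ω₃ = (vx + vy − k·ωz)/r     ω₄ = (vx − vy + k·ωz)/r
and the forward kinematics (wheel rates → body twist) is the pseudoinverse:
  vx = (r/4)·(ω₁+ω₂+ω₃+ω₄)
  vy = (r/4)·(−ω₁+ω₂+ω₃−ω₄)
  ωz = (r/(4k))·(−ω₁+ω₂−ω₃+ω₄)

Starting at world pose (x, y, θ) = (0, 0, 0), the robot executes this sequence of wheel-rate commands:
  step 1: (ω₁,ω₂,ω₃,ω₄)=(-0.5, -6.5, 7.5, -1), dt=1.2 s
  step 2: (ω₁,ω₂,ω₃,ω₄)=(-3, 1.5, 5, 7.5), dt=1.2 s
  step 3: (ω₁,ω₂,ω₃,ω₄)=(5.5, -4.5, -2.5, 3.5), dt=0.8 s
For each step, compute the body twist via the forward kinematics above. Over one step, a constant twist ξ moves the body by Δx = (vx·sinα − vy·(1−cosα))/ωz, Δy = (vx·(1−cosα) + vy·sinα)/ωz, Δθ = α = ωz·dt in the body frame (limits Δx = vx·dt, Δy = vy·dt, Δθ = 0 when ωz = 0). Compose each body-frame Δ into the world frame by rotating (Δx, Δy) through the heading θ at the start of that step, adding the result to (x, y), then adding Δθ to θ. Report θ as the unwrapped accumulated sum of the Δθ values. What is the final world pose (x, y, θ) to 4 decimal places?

(0.0825, -0.3321, -0.8133)

step 1: ξ=(vx,vy,ωz)=(-0.0100, 0.0500, -0.9667), dt=1.2 → body Δ=(0.0216, 0.0536, -1.1600) → world pose (0.0216, 0.0536, -1.1600)
step 2: ξ=(vx,vy,ωz)=(0.2200, 0.0400, 0.4667), dt=1.2 → body Δ=(0.2373, 0.1175, 0.5600) → world pose (0.2241, -0.1170, -0.6000)
step 3: ξ=(vx,vy,ωz)=(0.0400, -0.3200, -0.2667), dt=0.8 → body Δ=(0.0046, -0.2575, -0.2133) → world pose (0.0825, -0.3321, -0.8133)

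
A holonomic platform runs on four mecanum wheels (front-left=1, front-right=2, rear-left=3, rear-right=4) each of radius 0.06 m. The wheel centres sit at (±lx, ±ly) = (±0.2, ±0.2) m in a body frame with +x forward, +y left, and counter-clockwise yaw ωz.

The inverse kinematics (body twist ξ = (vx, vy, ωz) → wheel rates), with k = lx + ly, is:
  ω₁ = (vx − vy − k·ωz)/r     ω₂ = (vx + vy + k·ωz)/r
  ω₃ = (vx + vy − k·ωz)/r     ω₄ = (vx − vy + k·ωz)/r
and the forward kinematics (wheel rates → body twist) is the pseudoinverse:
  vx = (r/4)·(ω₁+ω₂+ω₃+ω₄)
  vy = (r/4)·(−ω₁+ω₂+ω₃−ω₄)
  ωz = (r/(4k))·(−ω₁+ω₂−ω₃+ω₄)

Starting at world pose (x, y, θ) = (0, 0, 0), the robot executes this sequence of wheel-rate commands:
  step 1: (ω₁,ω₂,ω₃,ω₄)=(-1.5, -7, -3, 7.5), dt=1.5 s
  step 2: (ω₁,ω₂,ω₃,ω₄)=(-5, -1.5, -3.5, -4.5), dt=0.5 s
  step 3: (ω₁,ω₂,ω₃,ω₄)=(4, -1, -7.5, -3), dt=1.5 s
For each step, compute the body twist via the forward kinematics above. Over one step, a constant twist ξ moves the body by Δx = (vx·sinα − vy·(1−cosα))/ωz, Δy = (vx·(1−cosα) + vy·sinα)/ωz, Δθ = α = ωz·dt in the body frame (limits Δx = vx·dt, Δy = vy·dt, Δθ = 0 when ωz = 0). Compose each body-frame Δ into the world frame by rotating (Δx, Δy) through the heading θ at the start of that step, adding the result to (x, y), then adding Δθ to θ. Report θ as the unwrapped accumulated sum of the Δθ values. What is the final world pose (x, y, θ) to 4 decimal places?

step 1: ξ=(vx,vy,ωz)=(-0.0600, -0.2400, 0.1875), dt=1.5 → body Δ=(-0.0385, -0.3678, 0.2812) → world pose (-0.0385, -0.3678, 0.2812)
step 2: ξ=(vx,vy,ωz)=(-0.2175, 0.0675, 0.0938), dt=0.5 → body Δ=(-0.1095, 0.0312, 0.0469) → world pose (-0.1524, -0.3683, 0.3281)
step 3: ξ=(vx,vy,ωz)=(-0.1125, -0.1425, -0.0187), dt=1.5 → body Δ=(-0.1717, -0.2113, -0.0281) → world pose (-0.2468, -0.6237, 0.3000)

(-0.2468, -0.6237, 0.3000)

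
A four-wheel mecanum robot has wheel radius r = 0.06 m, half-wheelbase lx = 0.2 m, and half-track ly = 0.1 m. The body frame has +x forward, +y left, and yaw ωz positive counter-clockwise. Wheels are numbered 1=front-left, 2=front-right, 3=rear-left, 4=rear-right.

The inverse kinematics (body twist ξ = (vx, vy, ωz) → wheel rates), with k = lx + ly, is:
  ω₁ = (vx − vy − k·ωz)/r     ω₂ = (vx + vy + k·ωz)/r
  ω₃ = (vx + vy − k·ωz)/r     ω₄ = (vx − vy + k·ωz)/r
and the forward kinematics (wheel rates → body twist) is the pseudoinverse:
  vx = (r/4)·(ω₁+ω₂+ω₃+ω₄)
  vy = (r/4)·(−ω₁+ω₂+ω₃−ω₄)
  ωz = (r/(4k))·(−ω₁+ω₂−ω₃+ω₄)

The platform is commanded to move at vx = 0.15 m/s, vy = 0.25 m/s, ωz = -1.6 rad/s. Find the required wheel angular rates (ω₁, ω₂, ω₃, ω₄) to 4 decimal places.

(6.3333, -1.3333, 14.6667, -9.6667)

k = lx + ly = 0.2 + 0.1 = 0.3000;  k·ωz = 0.3000·-1.6 = -0.4800
ω₁ (FL) = (vx − vy − k·ωz)/r = 0.3800/0.06 = 6.3333
ω₂ (FR) = (vx + vy + k·ωz)/r = -0.0800/0.06 = -1.3333
ω₃ (RL) = (vx + vy − k·ωz)/r = 0.8800/0.06 = 14.6667
ω₄ (RR) = (vx − vy + k·ωz)/r = -0.5800/0.06 = -9.6667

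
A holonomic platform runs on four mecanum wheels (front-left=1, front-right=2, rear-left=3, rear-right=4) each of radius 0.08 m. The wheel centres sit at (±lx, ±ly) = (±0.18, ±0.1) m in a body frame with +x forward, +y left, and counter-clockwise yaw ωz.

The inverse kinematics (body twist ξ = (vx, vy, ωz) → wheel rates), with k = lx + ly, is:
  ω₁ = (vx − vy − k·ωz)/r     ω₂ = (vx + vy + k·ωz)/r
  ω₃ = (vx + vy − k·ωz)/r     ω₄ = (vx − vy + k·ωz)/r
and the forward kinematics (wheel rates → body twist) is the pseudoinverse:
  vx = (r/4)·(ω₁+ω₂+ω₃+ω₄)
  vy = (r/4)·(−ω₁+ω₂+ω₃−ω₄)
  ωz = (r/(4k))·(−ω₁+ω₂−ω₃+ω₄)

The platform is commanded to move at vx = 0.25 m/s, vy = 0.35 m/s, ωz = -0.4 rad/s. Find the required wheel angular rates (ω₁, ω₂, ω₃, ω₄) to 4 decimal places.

k = lx + ly = 0.18 + 0.1 = 0.2800;  k·ωz = 0.2800·-0.4 = -0.1120
ω₁ (FL) = (vx − vy − k·ωz)/r = 0.0120/0.08 = 0.1500
ω₂ (FR) = (vx + vy + k·ωz)/r = 0.4880/0.08 = 6.1000
ω₃ (RL) = (vx + vy − k·ωz)/r = 0.7120/0.08 = 8.9000
ω₄ (RR) = (vx − vy + k·ωz)/r = -0.2120/0.08 = -2.6500

(0.1500, 6.1000, 8.9000, -2.6500)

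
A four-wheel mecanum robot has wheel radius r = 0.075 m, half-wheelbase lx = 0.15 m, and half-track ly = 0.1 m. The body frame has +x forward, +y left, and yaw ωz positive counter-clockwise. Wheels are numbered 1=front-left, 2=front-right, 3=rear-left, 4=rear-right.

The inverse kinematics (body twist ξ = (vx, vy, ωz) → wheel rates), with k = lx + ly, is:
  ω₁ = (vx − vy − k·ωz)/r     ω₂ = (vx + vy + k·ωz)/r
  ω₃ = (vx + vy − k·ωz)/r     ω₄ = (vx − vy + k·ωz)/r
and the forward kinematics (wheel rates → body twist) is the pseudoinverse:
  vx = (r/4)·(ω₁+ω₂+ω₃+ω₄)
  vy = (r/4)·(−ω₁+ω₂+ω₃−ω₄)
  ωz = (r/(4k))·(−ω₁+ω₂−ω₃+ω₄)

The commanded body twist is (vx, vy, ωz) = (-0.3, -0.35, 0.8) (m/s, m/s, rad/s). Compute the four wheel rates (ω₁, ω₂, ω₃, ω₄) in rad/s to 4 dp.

k = lx + ly = 0.15 + 0.1 = 0.2500;  k·ωz = 0.2500·0.8 = 0.2000
ω₁ (FL) = (vx − vy − k·ωz)/r = -0.1500/0.075 = -2.0000
ω₂ (FR) = (vx + vy + k·ωz)/r = -0.4500/0.075 = -6.0000
ω₃ (RL) = (vx + vy − k·ωz)/r = -0.8500/0.075 = -11.3333
ω₄ (RR) = (vx − vy + k·ωz)/r = 0.2500/0.075 = 3.3333

(-2.0000, -6.0000, -11.3333, 3.3333)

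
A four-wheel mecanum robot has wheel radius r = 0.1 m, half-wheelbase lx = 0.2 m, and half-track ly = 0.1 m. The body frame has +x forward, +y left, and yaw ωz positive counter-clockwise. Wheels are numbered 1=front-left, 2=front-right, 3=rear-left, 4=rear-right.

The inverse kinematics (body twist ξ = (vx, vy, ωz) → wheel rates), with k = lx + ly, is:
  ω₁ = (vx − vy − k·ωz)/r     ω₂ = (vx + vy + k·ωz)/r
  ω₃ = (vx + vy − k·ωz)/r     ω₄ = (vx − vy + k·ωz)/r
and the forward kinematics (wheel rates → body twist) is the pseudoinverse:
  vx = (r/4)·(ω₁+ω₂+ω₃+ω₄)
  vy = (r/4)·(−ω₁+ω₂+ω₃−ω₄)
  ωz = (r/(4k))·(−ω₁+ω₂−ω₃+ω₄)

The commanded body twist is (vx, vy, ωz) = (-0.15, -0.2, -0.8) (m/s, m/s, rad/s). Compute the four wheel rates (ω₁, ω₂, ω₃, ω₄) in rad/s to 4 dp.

(2.9000, -5.9000, -1.1000, -1.9000)

k = lx + ly = 0.2 + 0.1 = 0.3000;  k·ωz = 0.3000·-0.8 = -0.2400
ω₁ (FL) = (vx − vy − k·ωz)/r = 0.2900/0.1 = 2.9000
ω₂ (FR) = (vx + vy + k·ωz)/r = -0.5900/0.1 = -5.9000
ω₃ (RL) = (vx + vy − k·ωz)/r = -0.1100/0.1 = -1.1000
ω₄ (RR) = (vx − vy + k·ωz)/r = -0.1900/0.1 = -1.9000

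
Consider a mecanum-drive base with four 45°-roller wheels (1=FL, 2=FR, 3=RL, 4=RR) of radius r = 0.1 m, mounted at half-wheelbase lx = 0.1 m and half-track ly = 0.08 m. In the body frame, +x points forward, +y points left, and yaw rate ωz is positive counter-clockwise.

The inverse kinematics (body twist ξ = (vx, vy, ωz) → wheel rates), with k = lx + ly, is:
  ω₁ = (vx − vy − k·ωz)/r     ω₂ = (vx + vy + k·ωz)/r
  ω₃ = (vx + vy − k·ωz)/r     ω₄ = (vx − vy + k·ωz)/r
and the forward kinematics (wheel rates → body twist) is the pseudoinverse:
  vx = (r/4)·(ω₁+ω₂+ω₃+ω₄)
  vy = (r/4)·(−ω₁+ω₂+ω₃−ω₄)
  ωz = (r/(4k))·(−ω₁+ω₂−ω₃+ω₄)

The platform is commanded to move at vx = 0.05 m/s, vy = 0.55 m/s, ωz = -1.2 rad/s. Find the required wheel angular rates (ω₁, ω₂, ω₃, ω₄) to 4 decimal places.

k = lx + ly = 0.1 + 0.08 = 0.1800;  k·ωz = 0.1800·-1.2 = -0.2160
ω₁ (FL) = (vx − vy − k·ωz)/r = -0.2840/0.1 = -2.8400
ω₂ (FR) = (vx + vy + k·ωz)/r = 0.3840/0.1 = 3.8400
ω₃ (RL) = (vx + vy − k·ωz)/r = 0.8160/0.1 = 8.1600
ω₄ (RR) = (vx − vy + k·ωz)/r = -0.7160/0.1 = -7.1600

(-2.8400, 3.8400, 8.1600, -7.1600)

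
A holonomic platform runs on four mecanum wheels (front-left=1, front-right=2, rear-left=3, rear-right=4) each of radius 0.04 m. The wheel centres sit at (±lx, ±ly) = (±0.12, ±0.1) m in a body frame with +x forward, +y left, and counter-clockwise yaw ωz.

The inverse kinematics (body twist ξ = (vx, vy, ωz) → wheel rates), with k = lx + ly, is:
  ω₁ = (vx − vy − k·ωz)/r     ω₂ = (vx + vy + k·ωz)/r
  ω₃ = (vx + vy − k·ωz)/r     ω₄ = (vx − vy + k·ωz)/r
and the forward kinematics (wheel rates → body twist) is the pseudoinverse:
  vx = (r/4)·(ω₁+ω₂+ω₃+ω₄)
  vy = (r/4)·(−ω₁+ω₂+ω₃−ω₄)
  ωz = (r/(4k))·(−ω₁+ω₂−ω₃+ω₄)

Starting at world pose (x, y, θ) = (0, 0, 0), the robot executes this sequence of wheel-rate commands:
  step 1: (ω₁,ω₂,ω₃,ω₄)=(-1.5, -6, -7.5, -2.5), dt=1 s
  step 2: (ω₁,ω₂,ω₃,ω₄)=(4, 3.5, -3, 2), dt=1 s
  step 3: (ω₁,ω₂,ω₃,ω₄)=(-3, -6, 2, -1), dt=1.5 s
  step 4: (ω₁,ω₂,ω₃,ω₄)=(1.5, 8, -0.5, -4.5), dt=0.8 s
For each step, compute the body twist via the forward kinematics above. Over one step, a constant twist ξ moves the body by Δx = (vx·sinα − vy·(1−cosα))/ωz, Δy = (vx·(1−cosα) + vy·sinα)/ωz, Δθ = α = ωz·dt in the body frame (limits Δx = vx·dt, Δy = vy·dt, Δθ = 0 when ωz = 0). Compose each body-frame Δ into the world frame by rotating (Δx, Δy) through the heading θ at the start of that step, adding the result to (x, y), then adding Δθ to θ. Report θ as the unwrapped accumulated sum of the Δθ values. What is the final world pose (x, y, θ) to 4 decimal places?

(-0.1747, -0.0678, -0.0909)

step 1: ξ=(vx,vy,ωz)=(-0.1750, -0.0950, 0.0227), dt=1.0 → body Δ=(-0.1739, -0.0970, 0.0227) → world pose (-0.1739, -0.0970, 0.0227)
step 2: ξ=(vx,vy,ωz)=(0.0650, -0.0550, 0.2045), dt=1.0 → body Δ=(0.0702, -0.0480, 0.2045) → world pose (-0.1027, -0.1434, 0.2273)
step 3: ξ=(vx,vy,ωz)=(-0.0800, 0.0000, -0.2727), dt=1.5 → body Δ=(-0.1167, 0.0242, -0.4091) → world pose (-0.2218, -0.1461, -0.1818)
step 4: ξ=(vx,vy,ωz)=(0.0450, 0.1050, 0.1136), dt=0.8 → body Δ=(0.0321, 0.0855, 0.0909) → world pose (-0.1747, -0.0678, -0.0909)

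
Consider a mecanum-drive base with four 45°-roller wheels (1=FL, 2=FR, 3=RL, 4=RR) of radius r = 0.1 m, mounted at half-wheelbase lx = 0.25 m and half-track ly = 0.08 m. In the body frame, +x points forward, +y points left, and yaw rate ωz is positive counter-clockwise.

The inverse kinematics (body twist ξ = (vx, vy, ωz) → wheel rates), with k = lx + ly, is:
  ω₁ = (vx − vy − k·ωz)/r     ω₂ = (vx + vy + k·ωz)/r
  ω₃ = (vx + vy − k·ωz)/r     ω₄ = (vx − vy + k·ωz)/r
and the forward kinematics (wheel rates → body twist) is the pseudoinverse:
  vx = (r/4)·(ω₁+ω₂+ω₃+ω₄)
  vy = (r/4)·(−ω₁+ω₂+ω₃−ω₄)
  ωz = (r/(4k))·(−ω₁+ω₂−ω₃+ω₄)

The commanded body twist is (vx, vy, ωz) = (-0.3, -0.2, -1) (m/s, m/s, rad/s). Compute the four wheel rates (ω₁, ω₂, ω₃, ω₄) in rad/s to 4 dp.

k = lx + ly = 0.25 + 0.08 = 0.3300;  k·ωz = 0.3300·-1 = -0.3300
ω₁ (FL) = (vx − vy − k·ωz)/r = 0.2300/0.1 = 2.3000
ω₂ (FR) = (vx + vy + k·ωz)/r = -0.8300/0.1 = -8.3000
ω₃ (RL) = (vx + vy − k·ωz)/r = -0.1700/0.1 = -1.7000
ω₄ (RR) = (vx − vy + k·ωz)/r = -0.4300/0.1 = -4.3000

(2.3000, -8.3000, -1.7000, -4.3000)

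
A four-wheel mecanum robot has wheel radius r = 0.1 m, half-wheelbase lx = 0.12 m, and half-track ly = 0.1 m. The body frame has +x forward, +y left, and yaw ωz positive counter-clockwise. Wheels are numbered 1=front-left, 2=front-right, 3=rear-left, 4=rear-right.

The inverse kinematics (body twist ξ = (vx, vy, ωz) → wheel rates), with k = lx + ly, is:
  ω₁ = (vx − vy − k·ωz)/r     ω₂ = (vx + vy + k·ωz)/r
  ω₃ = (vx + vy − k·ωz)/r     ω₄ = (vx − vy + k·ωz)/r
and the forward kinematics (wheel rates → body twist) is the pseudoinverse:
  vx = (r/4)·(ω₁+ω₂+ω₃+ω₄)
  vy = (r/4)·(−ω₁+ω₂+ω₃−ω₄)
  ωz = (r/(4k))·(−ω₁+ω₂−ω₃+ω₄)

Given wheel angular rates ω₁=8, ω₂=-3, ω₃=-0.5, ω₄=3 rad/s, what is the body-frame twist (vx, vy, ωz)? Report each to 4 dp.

(0.1875, -0.3625, -0.8523)

k = lx + ly = 0.12 + 0.1 = 0.2200
ω₁+ω₂+ω₃+ω₄ = 7.5000  →  vx = (0.1/4)·7.5000 = 0.1875
−ω₁+ω₂+ω₃−ω₄ = -14.5000  →  vy = (0.1/4)·-14.5000 = -0.3625
−ω₁+ω₂−ω₃+ω₄ = -7.5000  →  ωz = (0.1/0.8800)·-7.5000 = -0.8523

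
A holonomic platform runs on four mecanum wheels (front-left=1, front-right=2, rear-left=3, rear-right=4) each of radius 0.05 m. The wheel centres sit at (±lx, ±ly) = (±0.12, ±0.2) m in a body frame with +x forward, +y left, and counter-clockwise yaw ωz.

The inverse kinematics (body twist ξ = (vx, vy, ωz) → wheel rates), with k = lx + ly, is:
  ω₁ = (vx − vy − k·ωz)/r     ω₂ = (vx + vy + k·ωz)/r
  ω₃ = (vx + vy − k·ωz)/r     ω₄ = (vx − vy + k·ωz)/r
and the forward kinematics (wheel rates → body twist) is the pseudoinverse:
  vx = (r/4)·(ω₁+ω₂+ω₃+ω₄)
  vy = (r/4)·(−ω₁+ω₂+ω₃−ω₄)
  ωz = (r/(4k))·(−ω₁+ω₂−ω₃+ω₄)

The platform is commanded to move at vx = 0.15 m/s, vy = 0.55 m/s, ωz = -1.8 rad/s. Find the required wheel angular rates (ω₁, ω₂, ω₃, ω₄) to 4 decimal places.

k = lx + ly = 0.12 + 0.2 = 0.3200;  k·ωz = 0.3200·-1.8 = -0.5760
ω₁ (FL) = (vx − vy − k·ωz)/r = 0.1760/0.05 = 3.5200
ω₂ (FR) = (vx + vy + k·ωz)/r = 0.1240/0.05 = 2.4800
ω₃ (RL) = (vx + vy − k·ωz)/r = 1.2760/0.05 = 25.5200
ω₄ (RR) = (vx − vy + k·ωz)/r = -0.9760/0.05 = -19.5200

(3.5200, 2.4800, 25.5200, -19.5200)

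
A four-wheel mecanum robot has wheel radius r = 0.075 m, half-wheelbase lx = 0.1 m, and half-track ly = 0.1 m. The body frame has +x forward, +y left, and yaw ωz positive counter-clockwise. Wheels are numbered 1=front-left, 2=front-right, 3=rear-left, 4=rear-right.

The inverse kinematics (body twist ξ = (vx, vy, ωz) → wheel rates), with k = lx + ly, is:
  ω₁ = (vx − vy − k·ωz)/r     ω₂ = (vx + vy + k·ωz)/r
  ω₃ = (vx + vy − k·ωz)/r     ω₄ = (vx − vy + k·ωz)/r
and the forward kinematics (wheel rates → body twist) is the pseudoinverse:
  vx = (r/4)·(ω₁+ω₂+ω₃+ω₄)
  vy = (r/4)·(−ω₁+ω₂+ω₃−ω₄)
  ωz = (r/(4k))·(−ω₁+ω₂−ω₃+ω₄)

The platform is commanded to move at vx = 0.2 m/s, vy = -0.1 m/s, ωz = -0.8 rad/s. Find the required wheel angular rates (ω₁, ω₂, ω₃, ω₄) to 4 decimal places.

k = lx + ly = 0.1 + 0.1 = 0.2000;  k·ωz = 0.2000·-0.8 = -0.1600
ω₁ (FL) = (vx − vy − k·ωz)/r = 0.4600/0.075 = 6.1333
ω₂ (FR) = (vx + vy + k·ωz)/r = -0.0600/0.075 = -0.8000
ω₃ (RL) = (vx + vy − k·ωz)/r = 0.2600/0.075 = 3.4667
ω₄ (RR) = (vx − vy + k·ωz)/r = 0.1400/0.075 = 1.8667

(6.1333, -0.8000, 3.4667, 1.8667)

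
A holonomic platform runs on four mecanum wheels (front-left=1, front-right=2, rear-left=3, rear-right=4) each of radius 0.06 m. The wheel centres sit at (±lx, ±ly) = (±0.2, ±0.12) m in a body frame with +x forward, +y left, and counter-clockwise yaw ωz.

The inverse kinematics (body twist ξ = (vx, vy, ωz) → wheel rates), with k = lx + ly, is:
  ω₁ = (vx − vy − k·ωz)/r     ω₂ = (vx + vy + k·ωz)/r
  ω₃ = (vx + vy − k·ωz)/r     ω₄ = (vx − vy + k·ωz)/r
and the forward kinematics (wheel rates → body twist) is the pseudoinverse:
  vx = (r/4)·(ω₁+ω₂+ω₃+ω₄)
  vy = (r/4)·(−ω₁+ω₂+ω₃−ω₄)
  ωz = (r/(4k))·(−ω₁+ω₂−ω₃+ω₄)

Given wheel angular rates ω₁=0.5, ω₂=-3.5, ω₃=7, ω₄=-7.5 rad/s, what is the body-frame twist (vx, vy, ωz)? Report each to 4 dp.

(-0.0525, 0.1575, -0.8672)

k = lx + ly = 0.2 + 0.12 = 0.3200
ω₁+ω₂+ω₃+ω₄ = -3.5000  →  vx = (0.06/4)·-3.5000 = -0.0525
−ω₁+ω₂+ω₃−ω₄ = 10.5000  →  vy = (0.06/4)·10.5000 = 0.1575
−ω₁+ω₂−ω₃+ω₄ = -18.5000  →  ωz = (0.06/1.2800)·-18.5000 = -0.8672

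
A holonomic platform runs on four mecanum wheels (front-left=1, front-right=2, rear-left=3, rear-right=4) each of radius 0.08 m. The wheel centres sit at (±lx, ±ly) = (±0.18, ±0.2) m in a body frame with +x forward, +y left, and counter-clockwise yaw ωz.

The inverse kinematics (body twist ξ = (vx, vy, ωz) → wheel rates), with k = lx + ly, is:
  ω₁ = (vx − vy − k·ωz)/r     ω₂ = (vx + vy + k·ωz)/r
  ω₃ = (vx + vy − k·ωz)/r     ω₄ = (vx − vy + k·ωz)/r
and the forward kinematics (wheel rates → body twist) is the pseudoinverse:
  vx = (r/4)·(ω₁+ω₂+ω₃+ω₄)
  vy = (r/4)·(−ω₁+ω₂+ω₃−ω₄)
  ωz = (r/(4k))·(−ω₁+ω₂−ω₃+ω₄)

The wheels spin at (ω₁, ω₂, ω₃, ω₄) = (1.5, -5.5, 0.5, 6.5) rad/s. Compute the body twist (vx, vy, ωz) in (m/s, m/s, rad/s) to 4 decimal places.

k = lx + ly = 0.18 + 0.2 = 0.3800
ω₁+ω₂+ω₃+ω₄ = 3.0000  →  vx = (0.08/4)·3.0000 = 0.0600
−ω₁+ω₂+ω₃−ω₄ = -13.0000  →  vy = (0.08/4)·-13.0000 = -0.2600
−ω₁+ω₂−ω₃+ω₄ = -1.0000  →  ωz = (0.08/1.5200)·-1.0000 = -0.0526

(0.0600, -0.2600, -0.0526)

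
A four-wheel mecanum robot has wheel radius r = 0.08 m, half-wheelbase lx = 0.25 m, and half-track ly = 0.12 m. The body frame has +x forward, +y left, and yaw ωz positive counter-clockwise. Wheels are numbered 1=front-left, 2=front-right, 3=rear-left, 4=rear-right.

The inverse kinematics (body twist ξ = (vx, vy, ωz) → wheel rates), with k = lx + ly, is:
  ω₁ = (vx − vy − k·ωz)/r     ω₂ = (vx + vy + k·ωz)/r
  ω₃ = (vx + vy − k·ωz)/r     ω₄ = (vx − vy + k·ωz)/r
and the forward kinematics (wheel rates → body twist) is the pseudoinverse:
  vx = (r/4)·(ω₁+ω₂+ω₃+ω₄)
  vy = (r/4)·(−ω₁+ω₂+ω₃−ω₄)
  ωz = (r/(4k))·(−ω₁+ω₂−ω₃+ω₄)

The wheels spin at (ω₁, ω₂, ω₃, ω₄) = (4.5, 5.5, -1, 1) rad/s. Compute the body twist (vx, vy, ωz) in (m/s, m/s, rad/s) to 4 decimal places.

(0.2000, -0.0200, 0.1622)

k = lx + ly = 0.25 + 0.12 = 0.3700
ω₁+ω₂+ω₃+ω₄ = 10.0000  →  vx = (0.08/4)·10.0000 = 0.2000
−ω₁+ω₂+ω₃−ω₄ = -1.0000  →  vy = (0.08/4)·-1.0000 = -0.0200
−ω₁+ω₂−ω₃+ω₄ = 3.0000  →  ωz = (0.08/1.4800)·3.0000 = 0.1622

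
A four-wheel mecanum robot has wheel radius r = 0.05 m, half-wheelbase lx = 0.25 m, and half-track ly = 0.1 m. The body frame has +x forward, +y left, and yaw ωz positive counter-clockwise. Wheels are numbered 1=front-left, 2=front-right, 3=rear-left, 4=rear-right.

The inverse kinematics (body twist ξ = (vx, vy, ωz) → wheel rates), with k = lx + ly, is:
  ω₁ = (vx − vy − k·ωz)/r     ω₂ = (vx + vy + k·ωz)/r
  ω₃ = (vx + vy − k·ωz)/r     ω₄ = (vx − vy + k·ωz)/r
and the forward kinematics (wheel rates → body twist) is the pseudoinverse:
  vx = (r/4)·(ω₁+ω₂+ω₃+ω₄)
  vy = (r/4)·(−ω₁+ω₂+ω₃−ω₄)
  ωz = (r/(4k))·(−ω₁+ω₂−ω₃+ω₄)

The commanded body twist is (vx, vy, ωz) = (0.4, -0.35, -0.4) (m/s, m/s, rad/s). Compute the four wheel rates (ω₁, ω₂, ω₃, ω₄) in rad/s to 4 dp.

k = lx + ly = 0.25 + 0.1 = 0.3500;  k·ωz = 0.3500·-0.4 = -0.1400
ω₁ (FL) = (vx − vy − k·ωz)/r = 0.8900/0.05 = 17.8000
ω₂ (FR) = (vx + vy + k·ωz)/r = -0.0900/0.05 = -1.8000
ω₃ (RL) = (vx + vy − k·ωz)/r = 0.1900/0.05 = 3.8000
ω₄ (RR) = (vx − vy + k·ωz)/r = 0.6100/0.05 = 12.2000

(17.8000, -1.8000, 3.8000, 12.2000)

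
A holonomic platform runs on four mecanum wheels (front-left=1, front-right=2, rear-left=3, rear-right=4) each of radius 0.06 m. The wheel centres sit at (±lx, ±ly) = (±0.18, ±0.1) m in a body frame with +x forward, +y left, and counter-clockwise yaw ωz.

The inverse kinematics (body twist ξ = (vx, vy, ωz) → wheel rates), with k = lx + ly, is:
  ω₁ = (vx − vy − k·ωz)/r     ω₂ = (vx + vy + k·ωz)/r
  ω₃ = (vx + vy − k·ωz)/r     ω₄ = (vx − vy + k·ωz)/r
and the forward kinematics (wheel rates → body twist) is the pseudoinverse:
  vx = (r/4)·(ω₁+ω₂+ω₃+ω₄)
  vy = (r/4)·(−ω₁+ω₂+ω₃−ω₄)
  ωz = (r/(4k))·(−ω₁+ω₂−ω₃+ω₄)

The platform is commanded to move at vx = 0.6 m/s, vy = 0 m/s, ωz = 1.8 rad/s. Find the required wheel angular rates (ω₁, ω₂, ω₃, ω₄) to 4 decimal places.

(1.6000, 18.4000, 1.6000, 18.4000)

k = lx + ly = 0.18 + 0.1 = 0.2800;  k·ωz = 0.2800·1.8 = 0.5040
ω₁ (FL) = (vx − vy − k·ωz)/r = 0.0960/0.06 = 1.6000
ω₂ (FR) = (vx + vy + k·ωz)/r = 1.1040/0.06 = 18.4000
ω₃ (RL) = (vx + vy − k·ωz)/r = 0.0960/0.06 = 1.6000
ω₄ (RR) = (vx − vy + k·ωz)/r = 1.1040/0.06 = 18.4000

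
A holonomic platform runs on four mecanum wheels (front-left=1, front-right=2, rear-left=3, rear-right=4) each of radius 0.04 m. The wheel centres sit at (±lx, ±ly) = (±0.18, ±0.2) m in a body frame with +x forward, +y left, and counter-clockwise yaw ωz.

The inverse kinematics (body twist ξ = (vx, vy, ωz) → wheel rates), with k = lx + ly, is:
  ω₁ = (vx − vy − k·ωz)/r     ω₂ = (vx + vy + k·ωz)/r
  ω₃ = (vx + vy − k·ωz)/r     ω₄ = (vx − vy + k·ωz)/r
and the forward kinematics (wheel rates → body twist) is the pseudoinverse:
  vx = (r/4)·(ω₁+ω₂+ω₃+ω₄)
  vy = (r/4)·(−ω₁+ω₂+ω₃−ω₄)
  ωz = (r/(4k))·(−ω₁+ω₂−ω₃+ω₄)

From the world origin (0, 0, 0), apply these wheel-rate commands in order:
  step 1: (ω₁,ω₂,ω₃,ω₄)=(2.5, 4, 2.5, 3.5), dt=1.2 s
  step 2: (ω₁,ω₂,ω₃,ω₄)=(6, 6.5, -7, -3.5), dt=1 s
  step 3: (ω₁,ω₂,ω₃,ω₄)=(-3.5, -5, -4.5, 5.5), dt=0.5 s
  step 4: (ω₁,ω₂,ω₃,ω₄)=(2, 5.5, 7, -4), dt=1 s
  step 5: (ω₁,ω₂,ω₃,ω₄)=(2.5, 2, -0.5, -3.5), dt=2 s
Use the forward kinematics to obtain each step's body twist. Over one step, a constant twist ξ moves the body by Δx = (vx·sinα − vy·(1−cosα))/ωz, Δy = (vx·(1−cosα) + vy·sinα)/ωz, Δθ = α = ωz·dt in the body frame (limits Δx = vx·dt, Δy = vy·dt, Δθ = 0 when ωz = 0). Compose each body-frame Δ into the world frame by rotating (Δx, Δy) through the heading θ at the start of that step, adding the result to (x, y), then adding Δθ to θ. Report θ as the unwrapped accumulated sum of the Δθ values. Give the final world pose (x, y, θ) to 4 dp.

step 1: ξ=(vx,vy,ωz)=(0.1250, 0.0050, 0.0658), dt=1.2 → body Δ=(0.1496, 0.0119, 0.0789) → world pose (0.1496, 0.0119, 0.0789)
step 2: ξ=(vx,vy,ωz)=(0.0200, -0.0300, 0.1053), dt=1.0 → body Δ=(0.0215, -0.0289, 0.1053) → world pose (0.1734, -0.0152, 0.1842)
step 3: ξ=(vx,vy,ωz)=(-0.0750, -0.1150, 0.2237), dt=0.5 → body Δ=(-0.0342, -0.0595, 0.1118) → world pose (0.1506, -0.0799, 0.2961)
step 4: ξ=(vx,vy,ωz)=(0.1050, 0.1450, -0.1974), dt=1.0 → body Δ=(0.1186, 0.1337, -0.1974) → world pose (0.2250, 0.0826, 0.0987)
step 5: ξ=(vx,vy,ωz)=(0.0050, 0.0250, -0.0921), dt=2.0 → body Δ=(0.0145, 0.0488, -0.1842) → world pose (0.2347, 0.1326, -0.0855)

(0.2347, 0.1326, -0.0855)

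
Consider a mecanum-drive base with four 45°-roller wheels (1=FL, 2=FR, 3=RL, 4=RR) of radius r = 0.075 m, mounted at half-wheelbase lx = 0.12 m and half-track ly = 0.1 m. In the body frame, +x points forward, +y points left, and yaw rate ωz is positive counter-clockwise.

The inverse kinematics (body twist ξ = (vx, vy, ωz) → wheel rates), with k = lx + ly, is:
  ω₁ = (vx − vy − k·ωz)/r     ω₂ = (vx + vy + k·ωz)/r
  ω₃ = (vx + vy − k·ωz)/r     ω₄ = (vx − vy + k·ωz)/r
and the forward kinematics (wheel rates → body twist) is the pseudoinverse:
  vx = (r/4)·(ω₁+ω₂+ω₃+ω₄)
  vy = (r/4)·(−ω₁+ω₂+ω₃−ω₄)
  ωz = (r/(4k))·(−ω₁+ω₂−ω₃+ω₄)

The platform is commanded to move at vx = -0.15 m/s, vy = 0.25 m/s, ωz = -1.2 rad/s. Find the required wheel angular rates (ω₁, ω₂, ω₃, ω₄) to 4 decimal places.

k = lx + ly = 0.12 + 0.1 = 0.2200;  k·ωz = 0.2200·-1.2 = -0.2640
ω₁ (FL) = (vx − vy − k·ωz)/r = -0.1360/0.075 = -1.8133
ω₂ (FR) = (vx + vy + k·ωz)/r = -0.1640/0.075 = -2.1867
ω₃ (RL) = (vx + vy − k·ωz)/r = 0.3640/0.075 = 4.8533
ω₄ (RR) = (vx − vy + k·ωz)/r = -0.6640/0.075 = -8.8533

(-1.8133, -2.1867, 4.8533, -8.8533)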